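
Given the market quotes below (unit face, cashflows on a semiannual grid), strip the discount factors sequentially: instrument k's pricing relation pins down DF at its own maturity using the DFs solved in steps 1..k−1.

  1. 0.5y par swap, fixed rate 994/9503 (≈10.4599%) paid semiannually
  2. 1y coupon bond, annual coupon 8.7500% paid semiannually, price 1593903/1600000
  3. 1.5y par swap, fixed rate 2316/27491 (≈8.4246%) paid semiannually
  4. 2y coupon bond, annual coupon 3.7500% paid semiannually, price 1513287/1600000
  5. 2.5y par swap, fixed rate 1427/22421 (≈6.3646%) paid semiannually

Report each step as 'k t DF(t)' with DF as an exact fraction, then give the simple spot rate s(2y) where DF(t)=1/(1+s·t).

step 1 [0.5y] swap r/2=497/9503: DF=(1 − 497/9503·(0))/(1+497/9503) = 9503/10000 ≈ 0.950300
step 2 [1y] bond c/2=7/160: DF=(1593903/1600000 − 7/160·(0.950300))/(1+7/160) = 4573/5000 ≈ 0.914600
step 3 [1.5y] swap r/2=1158/27491: DF=(1 − 1158/27491·(0.950300+0.914600))/(1+1158/27491) = 4421/5000 ≈ 0.884200
step 4 [2y] bond c/2=3/160: DF=(1513287/1600000 − 3/160·(0.950300+0.914600+0.884200))/(1+3/160) = 4389/5000 ≈ 0.877800
step 5 [2.5y] swap r/2=1427/44842: DF=(1 − 1427/44842·(0.950300+0.914600+0.884200+0.877800))/(1+1427/44842) = 8573/10000 ≈ 0.857300

1 1/2 9503/10000
2 1 4573/5000
3 3/2 4421/5000
4 2 4389/5000
5 5/2 8573/10000
s(2y) = (1/(4389/5000) − 1)/(2) = 611/8778 ≈ 6.9606%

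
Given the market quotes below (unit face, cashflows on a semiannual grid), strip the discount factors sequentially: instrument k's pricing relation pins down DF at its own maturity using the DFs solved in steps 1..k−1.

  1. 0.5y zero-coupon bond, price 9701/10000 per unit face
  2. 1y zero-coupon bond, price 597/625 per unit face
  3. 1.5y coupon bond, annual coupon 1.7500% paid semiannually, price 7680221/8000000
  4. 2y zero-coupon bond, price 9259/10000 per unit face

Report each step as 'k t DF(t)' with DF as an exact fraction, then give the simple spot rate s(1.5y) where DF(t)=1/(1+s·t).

step 1 [0.5y] zero: DF = P = 9701/10000 ≈ 0.970100
step 2 [1y] zero: DF = P = 597/625 ≈ 0.955200
step 3 [1.5y] bond c/2=7/800: DF=(7680221/8000000 − 7/800·(0.970100+0.955200))/(1+7/800) = 187/200 ≈ 0.935000
step 4 [2y] zero: DF = P = 9259/10000 ≈ 0.925900

1 1/2 9701/10000
2 1 597/625
3 3/2 187/200
4 2 9259/10000
s(1.5y) = (1/(187/200) − 1)/(3/2) = 26/561 ≈ 4.6346%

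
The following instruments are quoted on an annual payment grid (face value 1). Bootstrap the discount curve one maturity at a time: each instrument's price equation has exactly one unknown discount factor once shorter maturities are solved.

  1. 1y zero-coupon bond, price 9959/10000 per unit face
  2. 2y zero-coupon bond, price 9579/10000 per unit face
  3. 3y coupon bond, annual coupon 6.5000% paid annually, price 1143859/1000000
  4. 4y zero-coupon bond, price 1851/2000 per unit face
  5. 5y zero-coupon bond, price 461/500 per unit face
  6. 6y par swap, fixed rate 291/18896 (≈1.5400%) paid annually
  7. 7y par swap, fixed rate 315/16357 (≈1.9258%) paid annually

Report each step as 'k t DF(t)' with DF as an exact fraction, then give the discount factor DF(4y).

step 1 [1y] zero: DF = P = 9959/10000 ≈ 0.995900
step 2 [2y] zero: DF = P = 9579/10000 ≈ 0.957900
step 3 [3y] bond c/1=13/200: DF=(1143859/1000000 − 13/200·(0.995900+0.957900))/(1+13/200) = 2387/2500 ≈ 0.954800
step 4 [4y] zero: DF = P = 1851/2000 ≈ 0.925500
step 5 [5y] zero: DF = P = 461/500 ≈ 0.922000
step 6 [6y] swap r/1=291/18896: DF=(1 − 291/18896·(0.995900+0.957900+0.954800+0.925500+0.922000))/(1+291/18896) = 9127/10000 ≈ 0.912700
step 7 [7y] swap r/1=315/16357: DF=(1 − 315/16357·(0.995900+0.957900+0.954800+0.925500+0.922000+0.912700))/(1+315/16357) = 437/500 ≈ 0.874000

1 1 9959/10000
2 2 9579/10000
3 3 2387/2500
4 4 1851/2000
5 5 461/500
6 6 9127/10000
7 7 437/500
DF(4y) = 1851/2000 ≈ 0.925500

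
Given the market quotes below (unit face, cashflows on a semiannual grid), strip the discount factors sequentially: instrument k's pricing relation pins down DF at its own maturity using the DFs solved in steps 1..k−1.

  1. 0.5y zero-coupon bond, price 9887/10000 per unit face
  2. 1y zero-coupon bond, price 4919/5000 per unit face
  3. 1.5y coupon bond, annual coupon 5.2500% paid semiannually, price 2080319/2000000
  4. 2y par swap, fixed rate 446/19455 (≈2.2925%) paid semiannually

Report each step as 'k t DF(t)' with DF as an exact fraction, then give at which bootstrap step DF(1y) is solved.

step 1 [0.5y] zero: DF = P = 9887/10000 ≈ 0.988700
step 2 [1y] zero: DF = P = 4919/5000 ≈ 0.983800
step 3 [1.5y] bond c/2=21/800: DF=(2080319/2000000 − 21/800·(0.988700+0.983800))/(1+21/800) = 9631/10000 ≈ 0.963100
step 4 [2y] swap r/2=223/19455: DF=(1 − 223/19455·(0.988700+0.983800+0.963100))/(1+223/19455) = 4777/5000 ≈ 0.955400

1 1/2 9887/10000
2 1 4919/5000
3 3/2 9631/10000
4 2 4777/5000
DF(1y) is solved at step 2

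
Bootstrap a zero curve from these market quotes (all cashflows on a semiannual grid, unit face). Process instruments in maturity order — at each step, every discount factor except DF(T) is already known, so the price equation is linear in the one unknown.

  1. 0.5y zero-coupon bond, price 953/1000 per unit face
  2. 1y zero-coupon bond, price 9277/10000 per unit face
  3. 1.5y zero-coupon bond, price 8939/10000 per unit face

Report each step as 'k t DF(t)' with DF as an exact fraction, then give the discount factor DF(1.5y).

1 1/2 953/1000
2 1 9277/10000
3 3/2 8939/10000
DF(1.5y) = 8939/10000 ≈ 0.893900

step 1 [0.5y] zero: DF = P = 953/1000 ≈ 0.953000
step 2 [1y] zero: DF = P = 9277/10000 ≈ 0.927700
step 3 [1.5y] zero: DF = P = 8939/10000 ≈ 0.893900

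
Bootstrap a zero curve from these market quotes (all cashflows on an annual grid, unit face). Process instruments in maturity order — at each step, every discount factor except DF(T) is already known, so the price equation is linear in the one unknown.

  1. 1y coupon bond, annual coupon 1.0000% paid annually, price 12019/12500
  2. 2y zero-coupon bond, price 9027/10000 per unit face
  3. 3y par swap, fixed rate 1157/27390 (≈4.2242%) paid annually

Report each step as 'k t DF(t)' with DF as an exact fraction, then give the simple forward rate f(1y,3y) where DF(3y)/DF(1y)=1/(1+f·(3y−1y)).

1 1 119/125
2 2 9027/10000
3 3 8843/10000
f(1y,3y) = ((119/125)/(8843/10000) − 1)/(2) = 677/17686 ≈ 3.8279%

step 1 [1y] bond c/1=1/100: DF=(12019/12500 − 1/100·(0))/(1+1/100) = 119/125 ≈ 0.952000
step 2 [2y] zero: DF = P = 9027/10000 ≈ 0.902700
step 3 [3y] swap r/1=1157/27390: DF=(1 − 1157/27390·(0.952000+0.902700))/(1+1157/27390) = 8843/10000 ≈ 0.884300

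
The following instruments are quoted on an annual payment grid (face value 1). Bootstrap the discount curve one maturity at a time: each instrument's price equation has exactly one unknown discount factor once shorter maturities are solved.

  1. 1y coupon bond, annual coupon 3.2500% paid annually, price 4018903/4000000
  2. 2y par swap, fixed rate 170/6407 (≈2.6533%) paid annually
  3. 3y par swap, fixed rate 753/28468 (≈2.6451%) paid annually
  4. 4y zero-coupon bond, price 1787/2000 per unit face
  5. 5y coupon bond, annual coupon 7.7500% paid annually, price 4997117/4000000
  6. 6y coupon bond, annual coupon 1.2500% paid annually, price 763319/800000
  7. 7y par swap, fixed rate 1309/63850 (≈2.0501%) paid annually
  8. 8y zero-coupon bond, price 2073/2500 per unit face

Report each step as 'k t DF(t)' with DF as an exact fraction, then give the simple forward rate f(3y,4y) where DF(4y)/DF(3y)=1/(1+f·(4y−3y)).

step 1 [1y] bond c/1=13/400: DF=(4018903/4000000 − 13/400·(0))/(1+13/400) = 9731/10000 ≈ 0.973100
step 2 [2y] swap r/1=170/6407: DF=(1 − 170/6407·(0.973100))/(1+170/6407) = 949/1000 ≈ 0.949000
step 3 [3y] swap r/1=753/28468: DF=(1 − 753/28468·(0.973100+0.949000))/(1+753/28468) = 9247/10000 ≈ 0.924700
step 4 [4y] zero: DF = P = 1787/2000 ≈ 0.893500
step 5 [5y] bond c/1=31/400: DF=(4997117/4000000 − 31/400·(0.973100+0.949000+0.924700+0.893500))/(1+31/400) = 1113/1250 ≈ 0.890400
step 6 [6y] bond c/1=1/80: DF=(763319/800000 − 1/80·(0.973100+0.949000+0.924700+0.893500+0.890400))/(1+1/80) = 2213/2500 ≈ 0.885200
step 7 [7y] swap r/1=1309/63850: DF=(1 − 1309/63850·(0.973100+0.949000+0.924700+0.893500+0.890400+0.885200))/(1+1309/63850) = 8691/10000 ≈ 0.869100
step 8 [8y] zero: DF = P = 2073/2500 ≈ 0.829200

1 1 9731/10000
2 2 949/1000
3 3 9247/10000
4 4 1787/2000
5 5 1113/1250
6 6 2213/2500
7 7 8691/10000
8 8 2073/2500
f(3y,4y) = ((9247/10000)/(1787/2000) − 1)/(1) = 312/8935 ≈ 3.4919%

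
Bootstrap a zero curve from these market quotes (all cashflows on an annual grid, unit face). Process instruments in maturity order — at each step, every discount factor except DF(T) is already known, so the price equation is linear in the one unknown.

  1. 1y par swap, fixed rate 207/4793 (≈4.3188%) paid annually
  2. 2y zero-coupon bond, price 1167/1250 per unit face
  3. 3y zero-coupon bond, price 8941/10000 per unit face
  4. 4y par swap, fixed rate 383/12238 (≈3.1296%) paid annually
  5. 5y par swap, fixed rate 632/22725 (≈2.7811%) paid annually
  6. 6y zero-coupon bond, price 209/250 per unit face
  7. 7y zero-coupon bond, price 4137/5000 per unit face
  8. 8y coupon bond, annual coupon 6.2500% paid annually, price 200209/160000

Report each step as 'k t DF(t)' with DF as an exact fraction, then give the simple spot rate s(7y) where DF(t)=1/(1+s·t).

1 1 4793/5000
2 2 1167/1250
3 3 8941/10000
4 4 8851/10000
5 5 546/625
6 6 209/250
7 7 4137/5000
8 8 13/16
s(7y) = (1/(4137/5000) − 1)/(7) = 863/28959 ≈ 2.9801%

step 1 [1y] swap r/1=207/4793: DF=(1 − 207/4793·(0))/(1+207/4793) = 4793/5000 ≈ 0.958600
step 2 [2y] zero: DF = P = 1167/1250 ≈ 0.933600
step 3 [3y] zero: DF = P = 8941/10000 ≈ 0.894100
step 4 [4y] swap r/1=383/12238: DF=(1 − 383/12238·(0.958600+0.933600+0.894100))/(1+383/12238) = 8851/10000 ≈ 0.885100
step 5 [5y] swap r/1=632/22725: DF=(1 − 632/22725·(0.958600+0.933600+0.894100+0.885100))/(1+632/22725) = 546/625 ≈ 0.873600
step 6 [6y] zero: DF = P = 209/250 ≈ 0.836000
step 7 [7y] zero: DF = P = 4137/5000 ≈ 0.827400
step 8 [8y] bond c/1=1/16: DF=(200209/160000 − 1/16·(0.958600+0.933600+0.894100+0.885100+0.873600+0.836000+0.827400))/(1+1/16) = 13/16 ≈ 0.812500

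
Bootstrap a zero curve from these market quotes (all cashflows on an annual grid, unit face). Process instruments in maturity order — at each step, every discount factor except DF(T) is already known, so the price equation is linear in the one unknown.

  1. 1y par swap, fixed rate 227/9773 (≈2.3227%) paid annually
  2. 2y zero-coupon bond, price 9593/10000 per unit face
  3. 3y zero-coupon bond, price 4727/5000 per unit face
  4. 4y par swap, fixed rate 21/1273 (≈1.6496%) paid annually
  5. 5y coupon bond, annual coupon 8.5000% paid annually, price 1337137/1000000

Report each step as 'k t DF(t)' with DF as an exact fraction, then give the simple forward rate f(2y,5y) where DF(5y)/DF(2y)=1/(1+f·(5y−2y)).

step 1 [1y] swap r/1=227/9773: DF=(1 − 227/9773·(0))/(1+227/9773) = 9773/10000 ≈ 0.977300
step 2 [2y] zero: DF = P = 9593/10000 ≈ 0.959300
step 3 [3y] zero: DF = P = 4727/5000 ≈ 0.945400
step 4 [4y] swap r/1=21/1273: DF=(1 − 21/1273·(0.977300+0.959300+0.945400))/(1+21/1273) = 937/1000 ≈ 0.937000
step 5 [5y] bond c/1=17/200: DF=(1337137/1000000 − 17/200·(0.977300+0.959300+0.945400+0.937000))/(1+17/200) = 2333/2500 ≈ 0.933200

1 1 9773/10000
2 2 9593/10000
3 3 4727/5000
4 4 937/1000
5 5 2333/2500
f(2y,5y) = ((9593/10000)/(2333/2500) − 1)/(3) = 87/9332 ≈ 0.9323%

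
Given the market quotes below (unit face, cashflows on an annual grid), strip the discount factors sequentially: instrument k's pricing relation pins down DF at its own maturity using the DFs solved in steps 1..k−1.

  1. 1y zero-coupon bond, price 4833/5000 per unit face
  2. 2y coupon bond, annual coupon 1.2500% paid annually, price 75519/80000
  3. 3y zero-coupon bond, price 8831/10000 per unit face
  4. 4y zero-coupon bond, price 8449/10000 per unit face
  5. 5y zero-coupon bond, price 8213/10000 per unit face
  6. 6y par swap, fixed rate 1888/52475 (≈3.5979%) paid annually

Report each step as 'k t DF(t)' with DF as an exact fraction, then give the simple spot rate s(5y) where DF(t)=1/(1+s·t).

1 1 4833/5000
2 2 2301/2500
3 3 8831/10000
4 4 8449/10000
5 5 8213/10000
6 6 507/625
s(5y) = (1/(8213/10000) − 1)/(5) = 1787/41065 ≈ 4.3516%

step 1 [1y] zero: DF = P = 4833/5000 ≈ 0.966600
step 2 [2y] bond c/1=1/80: DF=(75519/80000 − 1/80·(0.966600))/(1+1/80) = 2301/2500 ≈ 0.920400
step 3 [3y] zero: DF = P = 8831/10000 ≈ 0.883100
step 4 [4y] zero: DF = P = 8449/10000 ≈ 0.844900
step 5 [5y] zero: DF = P = 8213/10000 ≈ 0.821300
step 6 [6y] swap r/1=1888/52475: DF=(1 − 1888/52475·(0.966600+0.920400+0.883100+0.844900+0.821300))/(1+1888/52475) = 507/625 ≈ 0.811200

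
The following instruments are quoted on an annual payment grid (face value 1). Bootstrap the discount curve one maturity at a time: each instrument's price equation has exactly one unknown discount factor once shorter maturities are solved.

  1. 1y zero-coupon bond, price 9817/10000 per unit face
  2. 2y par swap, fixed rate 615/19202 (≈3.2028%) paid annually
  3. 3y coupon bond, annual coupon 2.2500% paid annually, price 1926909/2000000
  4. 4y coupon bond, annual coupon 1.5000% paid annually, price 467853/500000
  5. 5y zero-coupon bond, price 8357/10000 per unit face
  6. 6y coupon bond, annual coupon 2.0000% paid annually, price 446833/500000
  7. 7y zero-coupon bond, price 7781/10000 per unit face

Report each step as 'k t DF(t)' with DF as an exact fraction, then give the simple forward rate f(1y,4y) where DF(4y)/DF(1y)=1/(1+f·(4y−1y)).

step 1 [1y] zero: DF = P = 9817/10000 ≈ 0.981700
step 2 [2y] swap r/1=615/19202: DF=(1 − 615/19202·(0.981700))/(1+615/19202) = 1877/2000 ≈ 0.938500
step 3 [3y] bond c/1=9/400: DF=(1926909/2000000 − 9/400·(0.981700+0.938500))/(1+9/400) = 9/10 ≈ 0.900000
step 4 [4y] bond c/1=3/200: DF=(467853/500000 − 3/200·(0.981700+0.938500+0.900000))/(1+3/200) = 4401/5000 ≈ 0.880200
step 5 [5y] zero: DF = P = 8357/10000 ≈ 0.835700
step 6 [6y] bond c/1=1/50: DF=(446833/500000 − 1/50·(0.981700+0.938500+0.900000+0.880200+0.835700))/(1+1/50) = 492/625 ≈ 0.787200
step 7 [7y] zero: DF = P = 7781/10000 ≈ 0.778100

1 1 9817/10000
2 2 1877/2000
3 3 9/10
4 4 4401/5000
5 5 8357/10000
6 6 492/625
7 7 7781/10000
f(1y,4y) = ((9817/10000)/(4401/5000) − 1)/(3) = 1015/26406 ≈ 3.8438%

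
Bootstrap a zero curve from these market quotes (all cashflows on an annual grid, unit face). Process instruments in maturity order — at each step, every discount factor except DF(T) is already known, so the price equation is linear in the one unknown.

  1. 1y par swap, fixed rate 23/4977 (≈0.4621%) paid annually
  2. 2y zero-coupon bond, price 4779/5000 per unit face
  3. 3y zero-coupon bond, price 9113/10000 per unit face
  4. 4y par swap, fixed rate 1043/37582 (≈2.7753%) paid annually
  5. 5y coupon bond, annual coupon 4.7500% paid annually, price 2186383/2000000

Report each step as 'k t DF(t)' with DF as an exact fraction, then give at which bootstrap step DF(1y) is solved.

step 1 [1y] swap r/1=23/4977: DF=(1 − 23/4977·(0))/(1+23/4977) = 4977/5000 ≈ 0.995400
step 2 [2y] zero: DF = P = 4779/5000 ≈ 0.955800
step 3 [3y] zero: DF = P = 9113/10000 ≈ 0.911300
step 4 [4y] swap r/1=1043/37582: DF=(1 − 1043/37582·(0.995400+0.955800+0.911300))/(1+1043/37582) = 8957/10000 ≈ 0.895700
step 5 [5y] bond c/1=19/400: DF=(2186383/2000000 − 19/400·(0.995400+0.955800+0.911300+0.895700))/(1+19/400) = 2183/2500 ≈ 0.873200

1 1 4977/5000
2 2 4779/5000
3 3 9113/10000
4 4 8957/10000
5 5 2183/2500
DF(1y) is solved at step 1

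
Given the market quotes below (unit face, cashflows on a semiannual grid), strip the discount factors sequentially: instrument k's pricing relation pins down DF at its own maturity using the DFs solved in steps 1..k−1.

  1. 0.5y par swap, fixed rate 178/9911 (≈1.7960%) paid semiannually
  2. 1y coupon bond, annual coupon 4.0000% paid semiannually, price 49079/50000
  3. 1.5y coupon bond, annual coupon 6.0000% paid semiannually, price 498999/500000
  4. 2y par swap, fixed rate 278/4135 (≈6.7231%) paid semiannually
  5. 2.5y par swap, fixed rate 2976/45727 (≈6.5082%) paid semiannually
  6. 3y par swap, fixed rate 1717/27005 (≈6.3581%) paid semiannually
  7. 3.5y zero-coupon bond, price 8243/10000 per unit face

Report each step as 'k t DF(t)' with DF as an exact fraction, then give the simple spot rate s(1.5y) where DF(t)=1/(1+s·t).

step 1 [0.5y] swap r/2=89/9911: DF=(1 − 89/9911·(0))/(1+89/9911) = 9911/10000 ≈ 0.991100
step 2 [1y] bond c/2=1/50: DF=(49079/50000 − 1/50·(0.991100))/(1+1/50) = 9429/10000 ≈ 0.942900
step 3 [1.5y] bond c/2=3/100: DF=(498999/500000 − 3/100·(0.991100+0.942900))/(1+3/100) = 4563/5000 ≈ 0.912600
step 4 [2y] swap r/2=139/4135: DF=(1 − 139/4135·(0.991100+0.942900+0.912600))/(1+139/4135) = 8749/10000 ≈ 0.874900
step 5 [2.5y] swap r/2=1488/45727: DF=(1 − 1488/45727·(0.991100+0.942900+0.912600+0.874900))/(1+1488/45727) = 532/625 ≈ 0.851200
step 6 [3y] swap r/2=1717/54010: DF=(1 − 1717/54010·(0.991100+0.942900+0.912600+0.874900+0.851200))/(1+1717/54010) = 8283/10000 ≈ 0.828300
step 7 [3.5y] zero: DF = P = 8243/10000 ≈ 0.824300

1 1/2 9911/10000
2 1 9429/10000
3 3/2 4563/5000
4 2 8749/10000
5 5/2 532/625
6 3 8283/10000
7 7/2 8243/10000
s(1.5y) = (1/(4563/5000) − 1)/(3/2) = 874/13689 ≈ 6.3847%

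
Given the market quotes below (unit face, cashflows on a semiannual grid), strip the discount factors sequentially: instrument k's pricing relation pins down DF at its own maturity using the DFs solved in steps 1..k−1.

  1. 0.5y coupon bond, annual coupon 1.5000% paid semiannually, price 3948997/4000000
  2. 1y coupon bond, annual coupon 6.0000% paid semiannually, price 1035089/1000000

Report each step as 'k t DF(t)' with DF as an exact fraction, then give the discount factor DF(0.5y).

step 1 [0.5y] bond c/2=3/400: DF=(3948997/4000000 − 3/400·(0))/(1+3/400) = 9799/10000 ≈ 0.979900
step 2 [1y] bond c/2=3/100: DF=(1035089/1000000 − 3/100·(0.979900))/(1+3/100) = 2441/2500 ≈ 0.976400

1 1/2 9799/10000
2 1 2441/2500
DF(0.5y) = 9799/10000 ≈ 0.979900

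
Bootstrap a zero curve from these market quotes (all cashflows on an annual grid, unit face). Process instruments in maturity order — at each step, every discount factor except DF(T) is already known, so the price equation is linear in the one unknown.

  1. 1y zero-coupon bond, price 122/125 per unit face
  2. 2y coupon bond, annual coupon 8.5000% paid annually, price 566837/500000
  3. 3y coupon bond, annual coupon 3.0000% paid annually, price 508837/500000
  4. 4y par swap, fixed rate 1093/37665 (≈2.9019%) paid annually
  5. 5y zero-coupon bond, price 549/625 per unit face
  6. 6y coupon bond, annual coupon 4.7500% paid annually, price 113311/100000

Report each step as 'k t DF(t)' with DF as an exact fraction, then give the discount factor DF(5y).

1 1 122/125
2 2 2421/2500
3 3 4657/5000
4 4 8907/10000
5 5 549/625
6 6 8711/10000
DF(5y) = 549/625 ≈ 0.878400

step 1 [1y] zero: DF = P = 122/125 ≈ 0.976000
step 2 [2y] bond c/1=17/200: DF=(566837/500000 − 17/200·(0.976000))/(1+17/200) = 2421/2500 ≈ 0.968400
step 3 [3y] bond c/1=3/100: DF=(508837/500000 − 3/100·(0.976000+0.968400))/(1+3/100) = 4657/5000 ≈ 0.931400
step 4 [4y] swap r/1=1093/37665: DF=(1 − 1093/37665·(0.976000+0.968400+0.931400))/(1+1093/37665) = 8907/10000 ≈ 0.890700
step 5 [5y] zero: DF = P = 549/625 ≈ 0.878400
step 6 [6y] bond c/1=19/400: DF=(113311/100000 − 19/400·(0.976000+0.968400+0.931400+0.890700+0.878400))/(1+19/400) = 8711/10000 ≈ 0.871100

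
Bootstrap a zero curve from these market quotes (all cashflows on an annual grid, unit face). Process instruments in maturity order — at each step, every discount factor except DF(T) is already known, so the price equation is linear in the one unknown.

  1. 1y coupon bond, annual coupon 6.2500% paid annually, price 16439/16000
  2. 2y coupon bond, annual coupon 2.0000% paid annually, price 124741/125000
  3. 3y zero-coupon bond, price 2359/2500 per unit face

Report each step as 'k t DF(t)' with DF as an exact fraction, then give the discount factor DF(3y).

1 1 967/1000
2 2 4797/5000
3 3 2359/2500
DF(3y) = 2359/2500 ≈ 0.943600

step 1 [1y] bond c/1=1/16: DF=(16439/16000 − 1/16·(0))/(1+1/16) = 967/1000 ≈ 0.967000
step 2 [2y] bond c/1=1/50: DF=(124741/125000 − 1/50·(0.967000))/(1+1/50) = 4797/5000 ≈ 0.959400
step 3 [3y] zero: DF = P = 2359/2500 ≈ 0.943600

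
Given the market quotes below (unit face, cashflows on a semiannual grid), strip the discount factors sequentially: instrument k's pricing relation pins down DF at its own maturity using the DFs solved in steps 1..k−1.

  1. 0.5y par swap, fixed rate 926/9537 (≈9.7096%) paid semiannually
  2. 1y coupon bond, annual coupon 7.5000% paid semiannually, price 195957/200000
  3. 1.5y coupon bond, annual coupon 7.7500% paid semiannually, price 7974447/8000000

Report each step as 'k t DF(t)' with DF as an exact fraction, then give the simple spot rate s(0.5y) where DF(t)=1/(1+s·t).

step 1 [0.5y] swap r/2=463/9537: DF=(1 − 463/9537·(0))/(1+463/9537) = 9537/10000 ≈ 0.953700
step 2 [1y] bond c/2=3/80: DF=(195957/200000 − 3/80·(0.953700))/(1+3/80) = 9099/10000 ≈ 0.909900
step 3 [1.5y] bond c/2=31/800: DF=(7974447/8000000 − 31/800·(0.953700+0.909900))/(1+31/800) = 8901/10000 ≈ 0.890100

1 1/2 9537/10000
2 1 9099/10000
3 3/2 8901/10000
s(0.5y) = (1/(9537/10000) − 1)/(1/2) = 926/9537 ≈ 9.7096%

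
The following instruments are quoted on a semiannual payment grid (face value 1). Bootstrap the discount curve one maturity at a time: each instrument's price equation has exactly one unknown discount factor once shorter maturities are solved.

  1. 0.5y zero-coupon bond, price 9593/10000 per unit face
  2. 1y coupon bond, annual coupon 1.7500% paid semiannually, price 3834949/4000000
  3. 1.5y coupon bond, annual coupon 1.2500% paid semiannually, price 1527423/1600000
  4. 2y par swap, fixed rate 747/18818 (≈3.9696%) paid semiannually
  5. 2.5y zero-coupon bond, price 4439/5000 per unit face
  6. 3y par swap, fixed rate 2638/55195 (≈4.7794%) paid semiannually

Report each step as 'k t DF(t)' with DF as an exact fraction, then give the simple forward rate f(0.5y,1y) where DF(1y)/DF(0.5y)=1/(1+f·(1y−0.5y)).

1 1/2 9593/10000
2 1 9421/10000
3 3/2 9369/10000
4 2 9253/10000
5 5/2 4439/5000
6 3 8681/10000
f(0.5y,1y) = ((9593/10000)/(9421/10000) − 1)/(1/2) = 344/9421 ≈ 3.6514%

step 1 [0.5y] zero: DF = P = 9593/10000 ≈ 0.959300
step 2 [1y] bond c/2=7/800: DF=(3834949/4000000 − 7/800·(0.959300))/(1+7/800) = 9421/10000 ≈ 0.942100
step 3 [1.5y] bond c/2=1/160: DF=(1527423/1600000 − 1/160·(0.959300+0.942100))/(1+1/160) = 9369/10000 ≈ 0.936900
step 4 [2y] swap r/2=747/37636: DF=(1 − 747/37636·(0.959300+0.942100+0.936900))/(1+747/37636) = 9253/10000 ≈ 0.925300
step 5 [2.5y] zero: DF = P = 4439/5000 ≈ 0.887800
step 6 [3y] swap r/2=1319/55195: DF=(1 − 1319/55195·(0.959300+0.942100+0.936900+0.925300+0.887800))/(1+1319/55195) = 8681/10000 ≈ 0.868100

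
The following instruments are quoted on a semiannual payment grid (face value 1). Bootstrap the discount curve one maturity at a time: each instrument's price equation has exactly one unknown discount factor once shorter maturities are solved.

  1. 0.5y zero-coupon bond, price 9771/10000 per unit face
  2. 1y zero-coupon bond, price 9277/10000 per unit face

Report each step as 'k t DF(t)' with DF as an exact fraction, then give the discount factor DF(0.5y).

1 1/2 9771/10000
2 1 9277/10000
DF(0.5y) = 9771/10000 ≈ 0.977100

step 1 [0.5y] zero: DF = P = 9771/10000 ≈ 0.977100
step 2 [1y] zero: DF = P = 9277/10000 ≈ 0.927700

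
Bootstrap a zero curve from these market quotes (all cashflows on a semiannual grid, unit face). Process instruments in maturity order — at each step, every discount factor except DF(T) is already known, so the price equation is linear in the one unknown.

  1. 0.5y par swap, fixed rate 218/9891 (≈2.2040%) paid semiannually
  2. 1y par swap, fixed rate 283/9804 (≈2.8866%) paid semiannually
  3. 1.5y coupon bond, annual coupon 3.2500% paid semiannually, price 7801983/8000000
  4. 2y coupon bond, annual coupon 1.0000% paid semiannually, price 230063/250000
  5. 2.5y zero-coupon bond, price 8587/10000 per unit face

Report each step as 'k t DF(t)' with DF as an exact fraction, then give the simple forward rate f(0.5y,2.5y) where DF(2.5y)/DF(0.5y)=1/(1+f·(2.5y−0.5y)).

step 1 [0.5y] swap r/2=109/9891: DF=(1 − 109/9891·(0))/(1+109/9891) = 9891/10000 ≈ 0.989100
step 2 [1y] swap r/2=283/19608: DF=(1 − 283/19608·(0.989100))/(1+283/19608) = 9717/10000 ≈ 0.971700
step 3 [1.5y] bond c/2=13/800: DF=(7801983/8000000 − 13/800·(0.989100+0.971700))/(1+13/800) = 9283/10000 ≈ 0.928300
step 4 [2y] bond c/2=1/200: DF=(230063/250000 − 1/200·(0.989100+0.971700+0.928300))/(1+1/200) = 9013/10000 ≈ 0.901300
step 5 [2.5y] zero: DF = P = 8587/10000 ≈ 0.858700

1 1/2 9891/10000
2 1 9717/10000
3 3/2 9283/10000
4 2 9013/10000
5 5/2 8587/10000
f(0.5y,2.5y) = ((9891/10000)/(8587/10000) − 1)/(2) = 652/8587 ≈ 7.5929%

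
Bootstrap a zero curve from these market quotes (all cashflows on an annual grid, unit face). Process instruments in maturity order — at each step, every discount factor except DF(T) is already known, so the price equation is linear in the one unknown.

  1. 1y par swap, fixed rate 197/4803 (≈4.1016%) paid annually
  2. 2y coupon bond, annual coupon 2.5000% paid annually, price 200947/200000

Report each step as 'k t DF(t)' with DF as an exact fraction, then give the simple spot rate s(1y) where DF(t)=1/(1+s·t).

1 1 4803/5000
2 2 598/625
s(1y) = (1/(4803/5000) − 1)/(1) = 197/4803 ≈ 4.1016%

step 1 [1y] swap r/1=197/4803: DF=(1 − 197/4803·(0))/(1+197/4803) = 4803/5000 ≈ 0.960600
step 2 [2y] bond c/1=1/40: DF=(200947/200000 − 1/40·(0.960600))/(1+1/40) = 598/625 ≈ 0.956800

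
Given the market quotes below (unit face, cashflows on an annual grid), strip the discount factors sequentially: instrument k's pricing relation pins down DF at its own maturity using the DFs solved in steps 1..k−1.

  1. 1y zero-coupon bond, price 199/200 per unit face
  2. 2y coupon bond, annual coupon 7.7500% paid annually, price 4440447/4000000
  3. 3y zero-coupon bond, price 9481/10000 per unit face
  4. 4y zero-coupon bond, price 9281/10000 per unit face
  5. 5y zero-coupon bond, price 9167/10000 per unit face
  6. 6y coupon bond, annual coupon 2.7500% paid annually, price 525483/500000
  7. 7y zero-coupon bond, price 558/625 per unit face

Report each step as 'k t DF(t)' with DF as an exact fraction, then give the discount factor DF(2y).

1 1 199/200
2 2 9587/10000
3 3 9481/10000
4 4 9281/10000
5 5 9167/10000
6 6 4479/5000
7 7 558/625
DF(2y) = 9587/10000 ≈ 0.958700

step 1 [1y] zero: DF = P = 199/200 ≈ 0.995000
step 2 [2y] bond c/1=31/400: DF=(4440447/4000000 − 31/400·(0.995000))/(1+31/400) = 9587/10000 ≈ 0.958700
step 3 [3y] zero: DF = P = 9481/10000 ≈ 0.948100
step 4 [4y] zero: DF = P = 9281/10000 ≈ 0.928100
step 5 [5y] zero: DF = P = 9167/10000 ≈ 0.916700
step 6 [6y] bond c/1=11/400: DF=(525483/500000 − 11/400·(0.995000+0.958700+0.948100+0.928100+0.916700))/(1+11/400) = 4479/5000 ≈ 0.895800
step 7 [7y] zero: DF = P = 558/625 ≈ 0.892800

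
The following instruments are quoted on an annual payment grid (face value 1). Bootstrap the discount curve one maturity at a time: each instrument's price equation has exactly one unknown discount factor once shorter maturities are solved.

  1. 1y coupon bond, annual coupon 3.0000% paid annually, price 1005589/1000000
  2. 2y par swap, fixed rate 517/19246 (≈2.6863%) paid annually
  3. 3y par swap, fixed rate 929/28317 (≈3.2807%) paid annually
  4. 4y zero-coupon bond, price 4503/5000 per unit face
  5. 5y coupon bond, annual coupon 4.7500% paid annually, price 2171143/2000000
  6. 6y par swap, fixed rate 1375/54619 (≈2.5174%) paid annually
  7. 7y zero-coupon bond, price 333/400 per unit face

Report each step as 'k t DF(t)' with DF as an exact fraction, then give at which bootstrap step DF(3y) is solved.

1 1 9763/10000
2 2 9483/10000
3 3 9071/10000
4 4 4503/5000
5 5 8671/10000
6 6 69/80
7 7 333/400
DF(3y) is solved at step 3

step 1 [1y] bond c/1=3/100: DF=(1005589/1000000 − 3/100·(0))/(1+3/100) = 9763/10000 ≈ 0.976300
step 2 [2y] swap r/1=517/19246: DF=(1 − 517/19246·(0.976300))/(1+517/19246) = 9483/10000 ≈ 0.948300
step 3 [3y] swap r/1=929/28317: DF=(1 − 929/28317·(0.976300+0.948300))/(1+929/28317) = 9071/10000 ≈ 0.907100
step 4 [4y] zero: DF = P = 4503/5000 ≈ 0.900600
step 5 [5y] bond c/1=19/400: DF=(2171143/2000000 − 19/400·(0.976300+0.948300+0.907100+0.900600))/(1+19/400) = 8671/10000 ≈ 0.867100
step 6 [6y] swap r/1=1375/54619: DF=(1 − 1375/54619·(0.976300+0.948300+0.907100+0.900600+0.867100))/(1+1375/54619) = 69/80 ≈ 0.862500
step 7 [7y] zero: DF = P = 333/400 ≈ 0.832500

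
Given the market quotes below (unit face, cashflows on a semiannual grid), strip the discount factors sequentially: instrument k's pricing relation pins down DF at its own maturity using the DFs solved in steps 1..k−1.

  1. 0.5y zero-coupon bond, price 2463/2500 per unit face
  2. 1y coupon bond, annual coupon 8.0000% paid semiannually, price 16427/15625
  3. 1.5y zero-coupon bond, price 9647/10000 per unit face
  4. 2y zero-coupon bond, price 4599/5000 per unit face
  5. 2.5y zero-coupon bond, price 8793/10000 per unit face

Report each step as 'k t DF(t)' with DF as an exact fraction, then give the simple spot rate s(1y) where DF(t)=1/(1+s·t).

1 1/2 2463/2500
2 1 973/1000
3 3/2 9647/10000
4 2 4599/5000
5 5/2 8793/10000
s(1y) = (1/(973/1000) − 1)/(1) = 27/973 ≈ 2.7749%

step 1 [0.5y] zero: DF = P = 2463/2500 ≈ 0.985200
step 2 [1y] bond c/2=1/25: DF=(16427/15625 − 1/25·(0.985200))/(1+1/25) = 973/1000 ≈ 0.973000
step 3 [1.5y] zero: DF = P = 9647/10000 ≈ 0.964700
step 4 [2y] zero: DF = P = 4599/5000 ≈ 0.919800
step 5 [2.5y] zero: DF = P = 8793/10000 ≈ 0.879300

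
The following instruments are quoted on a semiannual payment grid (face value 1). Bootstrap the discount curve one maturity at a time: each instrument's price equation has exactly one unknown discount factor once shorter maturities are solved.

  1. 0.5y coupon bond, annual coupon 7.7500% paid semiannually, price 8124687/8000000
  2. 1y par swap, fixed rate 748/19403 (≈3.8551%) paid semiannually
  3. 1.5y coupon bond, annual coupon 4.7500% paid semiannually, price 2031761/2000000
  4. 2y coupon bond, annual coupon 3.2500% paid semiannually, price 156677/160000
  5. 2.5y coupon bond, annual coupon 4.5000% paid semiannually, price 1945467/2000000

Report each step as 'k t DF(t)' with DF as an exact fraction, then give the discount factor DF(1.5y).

step 1 [0.5y] bond c/2=31/800: DF=(8124687/8000000 − 31/800·(0))/(1+31/800) = 9777/10000 ≈ 0.977700
step 2 [1y] swap r/2=374/19403: DF=(1 − 374/19403·(0.977700))/(1+374/19403) = 4813/5000 ≈ 0.962600
step 3 [1.5y] bond c/2=19/800: DF=(2031761/2000000 − 19/800·(0.977700+0.962600))/(1+19/800) = 9473/10000 ≈ 0.947300
step 4 [2y] bond c/2=13/800: DF=(156677/160000 − 13/800·(0.977700+0.962600+0.947300))/(1+13/800) = 4587/5000 ≈ 0.917400
step 5 [2.5y] bond c/2=9/400: DF=(1945467/2000000 − 9/400·(0.977700+0.962600+0.947300+0.917400))/(1+9/400) = 2169/2500 ≈ 0.867600

1 1/2 9777/10000
2 1 4813/5000
3 3/2 9473/10000
4 2 4587/5000
5 5/2 2169/2500
DF(1.5y) = 9473/10000 ≈ 0.947300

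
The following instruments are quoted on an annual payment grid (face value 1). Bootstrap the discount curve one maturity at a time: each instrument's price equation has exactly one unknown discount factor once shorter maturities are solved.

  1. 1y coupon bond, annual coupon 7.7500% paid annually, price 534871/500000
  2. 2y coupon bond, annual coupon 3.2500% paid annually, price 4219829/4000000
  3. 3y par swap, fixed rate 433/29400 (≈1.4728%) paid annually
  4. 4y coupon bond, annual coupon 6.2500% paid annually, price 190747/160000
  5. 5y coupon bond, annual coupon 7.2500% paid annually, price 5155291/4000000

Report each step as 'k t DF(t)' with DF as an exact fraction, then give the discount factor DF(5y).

1 1 1241/1250
2 2 1981/2000
3 3 9567/10000
4 4 9491/10000
5 5 2347/2500
DF(5y) = 2347/2500 ≈ 0.938800

step 1 [1y] bond c/1=31/400: DF=(534871/500000 − 31/400·(0))/(1+31/400) = 1241/1250 ≈ 0.992800
step 2 [2y] bond c/1=13/400: DF=(4219829/4000000 − 13/400·(0.992800))/(1+13/400) = 1981/2000 ≈ 0.990500
step 3 [3y] swap r/1=433/29400: DF=(1 − 433/29400·(0.992800+0.990500))/(1+433/29400) = 9567/10000 ≈ 0.956700
step 4 [4y] bond c/1=1/16: DF=(190747/160000 − 1/16·(0.992800+0.990500+0.956700))/(1+1/16) = 9491/10000 ≈ 0.949100
step 5 [5y] bond c/1=29/400: DF=(5155291/4000000 − 29/400·(0.992800+0.990500+0.956700+0.949100))/(1+29/400) = 2347/2500 ≈ 0.938800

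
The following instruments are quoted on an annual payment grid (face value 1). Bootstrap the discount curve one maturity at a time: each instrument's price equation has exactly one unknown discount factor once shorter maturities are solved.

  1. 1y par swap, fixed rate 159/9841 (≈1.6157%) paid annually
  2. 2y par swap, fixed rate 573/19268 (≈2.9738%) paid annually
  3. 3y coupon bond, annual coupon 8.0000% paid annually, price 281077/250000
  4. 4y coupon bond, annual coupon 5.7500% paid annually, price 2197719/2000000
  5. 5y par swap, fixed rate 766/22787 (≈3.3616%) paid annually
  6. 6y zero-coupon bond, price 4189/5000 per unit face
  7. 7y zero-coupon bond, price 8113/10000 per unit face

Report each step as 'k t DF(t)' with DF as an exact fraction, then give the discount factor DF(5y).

step 1 [1y] swap r/1=159/9841: DF=(1 − 159/9841·(0))/(1+159/9841) = 9841/10000 ≈ 0.984100
step 2 [2y] swap r/1=573/19268: DF=(1 − 573/19268·(0.984100))/(1+573/19268) = 9427/10000 ≈ 0.942700
step 3 [3y] bond c/1=2/25: DF=(281077/250000 − 2/25·(0.984100+0.942700))/(1+2/25) = 8983/10000 ≈ 0.898300
step 4 [4y] bond c/1=23/400: DF=(2197719/2000000 − 23/400·(0.984100+0.942700+0.898300))/(1+23/400) = 1771/2000 ≈ 0.885500
step 5 [5y] swap r/1=766/22787: DF=(1 − 766/22787·(0.984100+0.942700+0.898300+0.885500))/(1+766/22787) = 2117/2500 ≈ 0.846800
step 6 [6y] zero: DF = P = 4189/5000 ≈ 0.837800
step 7 [7y] zero: DF = P = 8113/10000 ≈ 0.811300

1 1 9841/10000
2 2 9427/10000
3 3 8983/10000
4 4 1771/2000
5 5 2117/2500
6 6 4189/5000
7 7 8113/10000
DF(5y) = 2117/2500 ≈ 0.846800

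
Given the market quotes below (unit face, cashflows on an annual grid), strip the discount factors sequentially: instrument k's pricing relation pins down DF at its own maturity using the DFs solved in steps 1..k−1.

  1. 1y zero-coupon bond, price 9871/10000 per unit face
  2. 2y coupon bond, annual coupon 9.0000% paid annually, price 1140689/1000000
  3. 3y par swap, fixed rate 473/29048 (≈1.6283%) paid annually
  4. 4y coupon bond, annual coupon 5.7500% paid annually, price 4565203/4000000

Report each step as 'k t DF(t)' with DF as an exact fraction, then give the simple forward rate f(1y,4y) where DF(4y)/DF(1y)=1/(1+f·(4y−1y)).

1 1 9871/10000
2 2 193/200
3 3 9527/10000
4 4 9213/10000
f(1y,4y) = ((9871/10000)/(9213/10000) − 1)/(3) = 658/27639 ≈ 2.3807%

step 1 [1y] zero: DF = P = 9871/10000 ≈ 0.987100
step 2 [2y] bond c/1=9/100: DF=(1140689/1000000 − 9/100·(0.987100))/(1+9/100) = 193/200 ≈ 0.965000
step 3 [3y] swap r/1=473/29048: DF=(1 − 473/29048·(0.987100+0.965000))/(1+473/29048) = 9527/10000 ≈ 0.952700
step 4 [4y] bond c/1=23/400: DF=(4565203/4000000 − 23/400·(0.987100+0.965000+0.952700))/(1+23/400) = 9213/10000 ≈ 0.921300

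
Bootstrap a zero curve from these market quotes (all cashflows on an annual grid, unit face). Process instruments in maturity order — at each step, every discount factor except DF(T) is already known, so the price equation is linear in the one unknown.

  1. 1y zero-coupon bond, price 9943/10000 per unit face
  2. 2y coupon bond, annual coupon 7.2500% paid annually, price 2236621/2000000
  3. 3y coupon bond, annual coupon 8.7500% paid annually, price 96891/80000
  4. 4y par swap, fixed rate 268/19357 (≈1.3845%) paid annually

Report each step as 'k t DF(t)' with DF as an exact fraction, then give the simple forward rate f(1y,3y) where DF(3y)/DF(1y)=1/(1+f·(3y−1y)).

1 1 9943/10000
2 2 1951/2000
3 3 597/625
4 4 1183/1250
f(1y,3y) = ((9943/10000)/(597/625) − 1)/(2) = 391/19104 ≈ 2.0467%

step 1 [1y] zero: DF = P = 9943/10000 ≈ 0.994300
step 2 [2y] bond c/1=29/400: DF=(2236621/2000000 − 29/400·(0.994300))/(1+29/400) = 1951/2000 ≈ 0.975500
step 3 [3y] bond c/1=7/80: DF=(96891/80000 − 7/80·(0.994300+0.975500))/(1+7/80) = 597/625 ≈ 0.955200
step 4 [4y] swap r/1=268/19357: DF=(1 − 268/19357·(0.994300+0.975500+0.955200))/(1+268/19357) = 1183/1250 ≈ 0.946400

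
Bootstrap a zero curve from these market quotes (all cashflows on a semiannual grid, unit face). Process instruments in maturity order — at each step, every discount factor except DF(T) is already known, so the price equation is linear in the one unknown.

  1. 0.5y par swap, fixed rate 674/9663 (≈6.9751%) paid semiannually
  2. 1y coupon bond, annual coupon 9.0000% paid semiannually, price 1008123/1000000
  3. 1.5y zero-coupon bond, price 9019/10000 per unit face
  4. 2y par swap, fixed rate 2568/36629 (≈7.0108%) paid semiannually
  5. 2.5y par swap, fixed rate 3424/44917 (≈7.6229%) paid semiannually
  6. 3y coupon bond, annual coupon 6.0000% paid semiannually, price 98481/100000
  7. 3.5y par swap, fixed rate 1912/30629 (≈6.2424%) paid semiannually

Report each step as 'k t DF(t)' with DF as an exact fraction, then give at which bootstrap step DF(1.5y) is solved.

step 1 [0.5y] swap r/2=337/9663: DF=(1 − 337/9663·(0))/(1+337/9663) = 9663/10000 ≈ 0.966300
step 2 [1y] bond c/2=9/200: DF=(1008123/1000000 − 9/200·(0.966300))/(1+9/200) = 9231/10000 ≈ 0.923100
step 3 [1.5y] zero: DF = P = 9019/10000 ≈ 0.901900
step 4 [2y] swap r/2=1284/36629: DF=(1 − 1284/36629·(0.966300+0.923100+0.901900))/(1+1284/36629) = 2179/2500 ≈ 0.871600
step 5 [2.5y] swap r/2=1712/44917: DF=(1 − 1712/44917·(0.966300+0.923100+0.901900+0.871600))/(1+1712/44917) = 518/625 ≈ 0.828800
step 6 [3y] bond c/2=3/100: DF=(98481/100000 − 3/100·(0.966300+0.923100+0.901900+0.871600+0.828800))/(1+3/100) = 8253/10000 ≈ 0.825300
step 7 [3.5y] swap r/2=956/30629: DF=(1 − 956/30629·(0.966300+0.923100+0.901900+0.871600+0.828800+0.825300))/(1+956/30629) = 1011/1250 ≈ 0.808800

1 1/2 9663/10000
2 1 9231/10000
3 3/2 9019/10000
4 2 2179/2500
5 5/2 518/625
6 3 8253/10000
7 7/2 1011/1250
DF(1.5y) is solved at step 3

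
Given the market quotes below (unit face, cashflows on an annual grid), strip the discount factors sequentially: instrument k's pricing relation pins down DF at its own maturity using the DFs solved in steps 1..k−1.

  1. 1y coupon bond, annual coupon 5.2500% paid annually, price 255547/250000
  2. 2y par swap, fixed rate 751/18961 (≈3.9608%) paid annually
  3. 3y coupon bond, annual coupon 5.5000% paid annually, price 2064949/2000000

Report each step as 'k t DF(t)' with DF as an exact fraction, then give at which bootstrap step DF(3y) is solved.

1 1 607/625
2 2 9249/10000
3 3 4399/5000
DF(3y) is solved at step 3

step 1 [1y] bond c/1=21/400: DF=(255547/250000 − 21/400·(0))/(1+21/400) = 607/625 ≈ 0.971200
step 2 [2y] swap r/1=751/18961: DF=(1 − 751/18961·(0.971200))/(1+751/18961) = 9249/10000 ≈ 0.924900
step 3 [3y] bond c/1=11/200: DF=(2064949/2000000 − 11/200·(0.971200+0.924900))/(1+11/200) = 4399/5000 ≈ 0.879800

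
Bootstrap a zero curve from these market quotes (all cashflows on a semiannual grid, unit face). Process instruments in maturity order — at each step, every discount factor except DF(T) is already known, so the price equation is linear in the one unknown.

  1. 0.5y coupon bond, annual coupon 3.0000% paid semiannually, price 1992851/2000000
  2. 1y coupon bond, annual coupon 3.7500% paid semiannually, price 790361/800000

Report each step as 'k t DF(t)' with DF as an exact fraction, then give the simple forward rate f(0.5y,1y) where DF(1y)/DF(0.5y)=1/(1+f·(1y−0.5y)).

1 1/2 9817/10000
2 1 9517/10000
f(0.5y,1y) = ((9817/10000)/(9517/10000) − 1)/(1/2) = 600/9517 ≈ 6.3045%

step 1 [0.5y] bond c/2=3/200: DF=(1992851/2000000 − 3/200·(0))/(1+3/200) = 9817/10000 ≈ 0.981700
step 2 [1y] bond c/2=3/160: DF=(790361/800000 − 3/160·(0.981700))/(1+3/160) = 9517/10000 ≈ 0.951700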